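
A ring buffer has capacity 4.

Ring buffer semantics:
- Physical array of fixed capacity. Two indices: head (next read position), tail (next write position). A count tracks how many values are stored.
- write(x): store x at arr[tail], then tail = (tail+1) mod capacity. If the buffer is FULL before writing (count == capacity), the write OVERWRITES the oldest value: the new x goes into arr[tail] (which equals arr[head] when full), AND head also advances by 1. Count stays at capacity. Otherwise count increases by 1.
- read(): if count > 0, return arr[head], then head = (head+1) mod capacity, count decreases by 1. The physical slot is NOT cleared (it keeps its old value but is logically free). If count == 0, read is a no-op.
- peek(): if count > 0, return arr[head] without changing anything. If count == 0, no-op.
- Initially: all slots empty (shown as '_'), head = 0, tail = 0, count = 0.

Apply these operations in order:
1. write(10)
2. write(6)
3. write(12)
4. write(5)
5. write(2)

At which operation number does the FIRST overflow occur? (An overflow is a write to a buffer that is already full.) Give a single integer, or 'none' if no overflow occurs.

Answer: 5

Derivation:
After op 1 (write(10)): arr=[10 _ _ _] head=0 tail=1 count=1
After op 2 (write(6)): arr=[10 6 _ _] head=0 tail=2 count=2
After op 3 (write(12)): arr=[10 6 12 _] head=0 tail=3 count=3
After op 4 (write(5)): arr=[10 6 12 5] head=0 tail=0 count=4
After op 5 (write(2)): arr=[2 6 12 5] head=1 tail=1 count=4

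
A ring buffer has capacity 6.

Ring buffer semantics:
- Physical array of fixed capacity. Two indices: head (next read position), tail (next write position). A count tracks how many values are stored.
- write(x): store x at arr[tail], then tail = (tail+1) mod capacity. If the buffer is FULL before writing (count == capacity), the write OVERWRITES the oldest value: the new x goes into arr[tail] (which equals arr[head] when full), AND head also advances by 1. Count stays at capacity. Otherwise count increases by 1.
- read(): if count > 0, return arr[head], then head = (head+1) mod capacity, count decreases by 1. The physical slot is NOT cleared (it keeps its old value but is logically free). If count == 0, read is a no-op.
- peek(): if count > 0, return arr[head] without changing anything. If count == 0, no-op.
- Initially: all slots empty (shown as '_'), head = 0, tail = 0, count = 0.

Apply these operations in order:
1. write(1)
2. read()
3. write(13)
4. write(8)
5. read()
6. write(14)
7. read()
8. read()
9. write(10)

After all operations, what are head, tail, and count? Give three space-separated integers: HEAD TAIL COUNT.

After op 1 (write(1)): arr=[1 _ _ _ _ _] head=0 tail=1 count=1
After op 2 (read()): arr=[1 _ _ _ _ _] head=1 tail=1 count=0
After op 3 (write(13)): arr=[1 13 _ _ _ _] head=1 tail=2 count=1
After op 4 (write(8)): arr=[1 13 8 _ _ _] head=1 tail=3 count=2
After op 5 (read()): arr=[1 13 8 _ _ _] head=2 tail=3 count=1
After op 6 (write(14)): arr=[1 13 8 14 _ _] head=2 tail=4 count=2
After op 7 (read()): arr=[1 13 8 14 _ _] head=3 tail=4 count=1
After op 8 (read()): arr=[1 13 8 14 _ _] head=4 tail=4 count=0
After op 9 (write(10)): arr=[1 13 8 14 10 _] head=4 tail=5 count=1

Answer: 4 5 1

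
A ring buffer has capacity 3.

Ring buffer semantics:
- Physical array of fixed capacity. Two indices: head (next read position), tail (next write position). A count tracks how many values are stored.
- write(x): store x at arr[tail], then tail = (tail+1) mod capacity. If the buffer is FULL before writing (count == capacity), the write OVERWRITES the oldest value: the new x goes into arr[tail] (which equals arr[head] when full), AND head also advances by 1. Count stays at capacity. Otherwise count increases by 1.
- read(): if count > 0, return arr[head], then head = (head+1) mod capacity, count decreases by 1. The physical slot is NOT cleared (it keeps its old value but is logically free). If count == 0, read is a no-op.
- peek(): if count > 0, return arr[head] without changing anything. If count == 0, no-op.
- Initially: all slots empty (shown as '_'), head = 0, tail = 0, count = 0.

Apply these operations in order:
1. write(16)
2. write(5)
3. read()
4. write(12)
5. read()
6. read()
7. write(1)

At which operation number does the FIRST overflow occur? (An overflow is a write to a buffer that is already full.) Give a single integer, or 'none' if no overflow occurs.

After op 1 (write(16)): arr=[16 _ _] head=0 tail=1 count=1
After op 2 (write(5)): arr=[16 5 _] head=0 tail=2 count=2
After op 3 (read()): arr=[16 5 _] head=1 tail=2 count=1
After op 4 (write(12)): arr=[16 5 12] head=1 tail=0 count=2
After op 5 (read()): arr=[16 5 12] head=2 tail=0 count=1
After op 6 (read()): arr=[16 5 12] head=0 tail=0 count=0
After op 7 (write(1)): arr=[1 5 12] head=0 tail=1 count=1

Answer: none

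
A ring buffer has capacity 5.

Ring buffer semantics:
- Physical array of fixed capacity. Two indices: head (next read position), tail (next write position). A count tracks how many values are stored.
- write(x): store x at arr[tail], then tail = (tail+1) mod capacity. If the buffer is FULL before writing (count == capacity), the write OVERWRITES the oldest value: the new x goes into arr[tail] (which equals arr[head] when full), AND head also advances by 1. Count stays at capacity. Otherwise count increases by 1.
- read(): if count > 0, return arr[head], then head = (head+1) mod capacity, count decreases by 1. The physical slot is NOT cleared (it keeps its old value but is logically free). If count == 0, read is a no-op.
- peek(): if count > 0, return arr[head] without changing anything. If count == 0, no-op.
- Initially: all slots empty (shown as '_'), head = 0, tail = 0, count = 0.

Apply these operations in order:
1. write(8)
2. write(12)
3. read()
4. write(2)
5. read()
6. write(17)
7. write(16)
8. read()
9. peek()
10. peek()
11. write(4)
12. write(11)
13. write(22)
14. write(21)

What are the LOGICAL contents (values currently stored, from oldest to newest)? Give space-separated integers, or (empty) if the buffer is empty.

Answer: 16 4 11 22 21

Derivation:
After op 1 (write(8)): arr=[8 _ _ _ _] head=0 tail=1 count=1
After op 2 (write(12)): arr=[8 12 _ _ _] head=0 tail=2 count=2
After op 3 (read()): arr=[8 12 _ _ _] head=1 tail=2 count=1
After op 4 (write(2)): arr=[8 12 2 _ _] head=1 tail=3 count=2
After op 5 (read()): arr=[8 12 2 _ _] head=2 tail=3 count=1
After op 6 (write(17)): arr=[8 12 2 17 _] head=2 tail=4 count=2
After op 7 (write(16)): arr=[8 12 2 17 16] head=2 tail=0 count=3
After op 8 (read()): arr=[8 12 2 17 16] head=3 tail=0 count=2
After op 9 (peek()): arr=[8 12 2 17 16] head=3 tail=0 count=2
After op 10 (peek()): arr=[8 12 2 17 16] head=3 tail=0 count=2
After op 11 (write(4)): arr=[4 12 2 17 16] head=3 tail=1 count=3
After op 12 (write(11)): arr=[4 11 2 17 16] head=3 tail=2 count=4
After op 13 (write(22)): arr=[4 11 22 17 16] head=3 tail=3 count=5
After op 14 (write(21)): arr=[4 11 22 21 16] head=4 tail=4 count=5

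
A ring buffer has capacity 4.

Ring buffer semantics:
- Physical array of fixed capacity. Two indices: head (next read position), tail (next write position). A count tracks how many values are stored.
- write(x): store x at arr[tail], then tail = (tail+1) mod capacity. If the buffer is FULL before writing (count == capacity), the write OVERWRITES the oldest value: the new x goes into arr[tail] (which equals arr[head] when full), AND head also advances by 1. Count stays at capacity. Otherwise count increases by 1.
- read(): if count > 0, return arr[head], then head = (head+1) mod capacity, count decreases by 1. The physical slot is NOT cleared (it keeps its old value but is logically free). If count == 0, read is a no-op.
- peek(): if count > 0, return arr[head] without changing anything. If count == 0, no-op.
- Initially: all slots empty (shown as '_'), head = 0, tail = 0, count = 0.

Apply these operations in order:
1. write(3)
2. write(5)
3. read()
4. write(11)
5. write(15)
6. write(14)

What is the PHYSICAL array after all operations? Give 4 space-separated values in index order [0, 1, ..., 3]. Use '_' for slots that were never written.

After op 1 (write(3)): arr=[3 _ _ _] head=0 tail=1 count=1
After op 2 (write(5)): arr=[3 5 _ _] head=0 tail=2 count=2
After op 3 (read()): arr=[3 5 _ _] head=1 tail=2 count=1
After op 4 (write(11)): arr=[3 5 11 _] head=1 tail=3 count=2
After op 5 (write(15)): arr=[3 5 11 15] head=1 tail=0 count=3
After op 6 (write(14)): arr=[14 5 11 15] head=1 tail=1 count=4

Answer: 14 5 11 15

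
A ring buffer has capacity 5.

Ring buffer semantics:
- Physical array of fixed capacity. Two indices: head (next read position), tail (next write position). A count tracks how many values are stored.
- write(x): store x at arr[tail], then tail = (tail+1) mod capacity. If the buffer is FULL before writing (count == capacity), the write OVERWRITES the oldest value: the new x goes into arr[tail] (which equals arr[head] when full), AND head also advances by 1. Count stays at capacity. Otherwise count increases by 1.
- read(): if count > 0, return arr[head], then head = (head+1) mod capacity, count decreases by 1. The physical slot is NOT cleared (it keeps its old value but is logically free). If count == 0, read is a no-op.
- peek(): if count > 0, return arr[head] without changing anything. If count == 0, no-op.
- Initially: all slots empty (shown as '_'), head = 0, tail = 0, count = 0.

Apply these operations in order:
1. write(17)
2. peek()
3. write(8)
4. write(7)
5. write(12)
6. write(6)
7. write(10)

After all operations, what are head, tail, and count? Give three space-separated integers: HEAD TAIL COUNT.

After op 1 (write(17)): arr=[17 _ _ _ _] head=0 tail=1 count=1
After op 2 (peek()): arr=[17 _ _ _ _] head=0 tail=1 count=1
After op 3 (write(8)): arr=[17 8 _ _ _] head=0 tail=2 count=2
After op 4 (write(7)): arr=[17 8 7 _ _] head=0 tail=3 count=3
After op 5 (write(12)): arr=[17 8 7 12 _] head=0 tail=4 count=4
After op 6 (write(6)): arr=[17 8 7 12 6] head=0 tail=0 count=5
After op 7 (write(10)): arr=[10 8 7 12 6] head=1 tail=1 count=5

Answer: 1 1 5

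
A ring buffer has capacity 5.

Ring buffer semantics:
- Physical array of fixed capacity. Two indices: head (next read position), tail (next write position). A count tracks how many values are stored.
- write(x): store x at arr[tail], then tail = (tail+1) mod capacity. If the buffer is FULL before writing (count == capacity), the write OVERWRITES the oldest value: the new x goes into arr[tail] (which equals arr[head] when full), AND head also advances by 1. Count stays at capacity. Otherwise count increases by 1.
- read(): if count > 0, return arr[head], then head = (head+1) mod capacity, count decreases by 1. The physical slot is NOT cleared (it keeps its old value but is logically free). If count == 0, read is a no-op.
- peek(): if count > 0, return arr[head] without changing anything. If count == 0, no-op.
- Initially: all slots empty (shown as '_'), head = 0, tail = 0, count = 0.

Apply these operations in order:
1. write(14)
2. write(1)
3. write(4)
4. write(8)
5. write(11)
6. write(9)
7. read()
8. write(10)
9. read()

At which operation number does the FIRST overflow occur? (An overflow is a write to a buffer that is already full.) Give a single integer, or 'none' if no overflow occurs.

Answer: 6

Derivation:
After op 1 (write(14)): arr=[14 _ _ _ _] head=0 tail=1 count=1
After op 2 (write(1)): arr=[14 1 _ _ _] head=0 tail=2 count=2
After op 3 (write(4)): arr=[14 1 4 _ _] head=0 tail=3 count=3
After op 4 (write(8)): arr=[14 1 4 8 _] head=0 tail=4 count=4
After op 5 (write(11)): arr=[14 1 4 8 11] head=0 tail=0 count=5
After op 6 (write(9)): arr=[9 1 4 8 11] head=1 tail=1 count=5
After op 7 (read()): arr=[9 1 4 8 11] head=2 tail=1 count=4
After op 8 (write(10)): arr=[9 10 4 8 11] head=2 tail=2 count=5
After op 9 (read()): arr=[9 10 4 8 11] head=3 tail=2 count=4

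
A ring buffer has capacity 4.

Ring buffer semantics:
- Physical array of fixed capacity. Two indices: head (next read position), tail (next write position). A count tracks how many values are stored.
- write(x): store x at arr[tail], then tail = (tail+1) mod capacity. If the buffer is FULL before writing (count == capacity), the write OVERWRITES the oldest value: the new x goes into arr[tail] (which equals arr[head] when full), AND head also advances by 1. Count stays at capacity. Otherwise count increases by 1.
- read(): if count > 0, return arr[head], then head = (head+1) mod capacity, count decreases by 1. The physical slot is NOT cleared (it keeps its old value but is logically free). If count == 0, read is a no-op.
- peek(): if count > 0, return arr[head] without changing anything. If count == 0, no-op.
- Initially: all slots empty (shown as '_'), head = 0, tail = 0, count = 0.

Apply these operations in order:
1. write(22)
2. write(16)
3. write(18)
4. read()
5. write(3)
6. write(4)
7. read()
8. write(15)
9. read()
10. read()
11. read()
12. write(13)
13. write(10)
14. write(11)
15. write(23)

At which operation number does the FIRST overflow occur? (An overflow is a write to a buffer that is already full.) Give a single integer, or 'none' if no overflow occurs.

After op 1 (write(22)): arr=[22 _ _ _] head=0 tail=1 count=1
After op 2 (write(16)): arr=[22 16 _ _] head=0 tail=2 count=2
After op 3 (write(18)): arr=[22 16 18 _] head=0 tail=3 count=3
After op 4 (read()): arr=[22 16 18 _] head=1 tail=3 count=2
After op 5 (write(3)): arr=[22 16 18 3] head=1 tail=0 count=3
After op 6 (write(4)): arr=[4 16 18 3] head=1 tail=1 count=4
After op 7 (read()): arr=[4 16 18 3] head=2 tail=1 count=3
After op 8 (write(15)): arr=[4 15 18 3] head=2 tail=2 count=4
After op 9 (read()): arr=[4 15 18 3] head=3 tail=2 count=3
After op 10 (read()): arr=[4 15 18 3] head=0 tail=2 count=2
After op 11 (read()): arr=[4 15 18 3] head=1 tail=2 count=1
After op 12 (write(13)): arr=[4 15 13 3] head=1 tail=3 count=2
After op 13 (write(10)): arr=[4 15 13 10] head=1 tail=0 count=3
After op 14 (write(11)): arr=[11 15 13 10] head=1 tail=1 count=4
After op 15 (write(23)): arr=[11 23 13 10] head=2 tail=2 count=4

Answer: 15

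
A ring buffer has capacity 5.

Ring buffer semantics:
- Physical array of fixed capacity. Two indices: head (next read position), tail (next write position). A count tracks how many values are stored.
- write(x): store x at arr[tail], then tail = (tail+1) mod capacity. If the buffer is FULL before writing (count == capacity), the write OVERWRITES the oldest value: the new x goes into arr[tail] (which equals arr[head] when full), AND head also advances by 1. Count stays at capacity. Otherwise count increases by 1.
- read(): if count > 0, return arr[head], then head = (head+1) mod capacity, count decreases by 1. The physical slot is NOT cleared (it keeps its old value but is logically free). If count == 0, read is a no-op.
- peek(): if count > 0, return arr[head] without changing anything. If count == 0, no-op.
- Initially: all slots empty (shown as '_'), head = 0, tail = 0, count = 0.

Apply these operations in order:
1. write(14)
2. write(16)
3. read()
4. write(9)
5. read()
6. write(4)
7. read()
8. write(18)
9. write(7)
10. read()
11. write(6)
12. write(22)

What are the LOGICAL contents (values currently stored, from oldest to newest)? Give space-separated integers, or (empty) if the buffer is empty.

Answer: 18 7 6 22

Derivation:
After op 1 (write(14)): arr=[14 _ _ _ _] head=0 tail=1 count=1
After op 2 (write(16)): arr=[14 16 _ _ _] head=0 tail=2 count=2
After op 3 (read()): arr=[14 16 _ _ _] head=1 tail=2 count=1
After op 4 (write(9)): arr=[14 16 9 _ _] head=1 tail=3 count=2
After op 5 (read()): arr=[14 16 9 _ _] head=2 tail=3 count=1
After op 6 (write(4)): arr=[14 16 9 4 _] head=2 tail=4 count=2
After op 7 (read()): arr=[14 16 9 4 _] head=3 tail=4 count=1
After op 8 (write(18)): arr=[14 16 9 4 18] head=3 tail=0 count=2
After op 9 (write(7)): arr=[7 16 9 4 18] head=3 tail=1 count=3
After op 10 (read()): arr=[7 16 9 4 18] head=4 tail=1 count=2
After op 11 (write(6)): arr=[7 6 9 4 18] head=4 tail=2 count=3
After op 12 (write(22)): arr=[7 6 22 4 18] head=4 tail=3 count=4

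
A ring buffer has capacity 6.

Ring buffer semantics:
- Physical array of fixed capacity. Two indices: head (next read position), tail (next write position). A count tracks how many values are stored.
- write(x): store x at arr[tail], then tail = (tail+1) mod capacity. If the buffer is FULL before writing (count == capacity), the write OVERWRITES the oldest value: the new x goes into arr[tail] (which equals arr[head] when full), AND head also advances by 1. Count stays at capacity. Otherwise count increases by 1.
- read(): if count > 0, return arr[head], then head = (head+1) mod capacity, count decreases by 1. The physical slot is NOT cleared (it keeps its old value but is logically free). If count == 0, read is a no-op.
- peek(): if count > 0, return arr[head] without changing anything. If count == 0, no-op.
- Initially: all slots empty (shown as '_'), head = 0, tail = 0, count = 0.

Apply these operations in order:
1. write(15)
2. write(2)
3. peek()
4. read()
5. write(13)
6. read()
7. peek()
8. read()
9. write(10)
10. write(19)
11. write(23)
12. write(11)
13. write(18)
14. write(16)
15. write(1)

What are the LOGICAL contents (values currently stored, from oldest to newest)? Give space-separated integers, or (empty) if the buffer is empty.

Answer: 19 23 11 18 16 1

Derivation:
After op 1 (write(15)): arr=[15 _ _ _ _ _] head=0 tail=1 count=1
After op 2 (write(2)): arr=[15 2 _ _ _ _] head=0 tail=2 count=2
After op 3 (peek()): arr=[15 2 _ _ _ _] head=0 tail=2 count=2
After op 4 (read()): arr=[15 2 _ _ _ _] head=1 tail=2 count=1
After op 5 (write(13)): arr=[15 2 13 _ _ _] head=1 tail=3 count=2
After op 6 (read()): arr=[15 2 13 _ _ _] head=2 tail=3 count=1
After op 7 (peek()): arr=[15 2 13 _ _ _] head=2 tail=3 count=1
After op 8 (read()): arr=[15 2 13 _ _ _] head=3 tail=3 count=0
After op 9 (write(10)): arr=[15 2 13 10 _ _] head=3 tail=4 count=1
After op 10 (write(19)): arr=[15 2 13 10 19 _] head=3 tail=5 count=2
After op 11 (write(23)): arr=[15 2 13 10 19 23] head=3 tail=0 count=3
After op 12 (write(11)): arr=[11 2 13 10 19 23] head=3 tail=1 count=4
After op 13 (write(18)): arr=[11 18 13 10 19 23] head=3 tail=2 count=5
After op 14 (write(16)): arr=[11 18 16 10 19 23] head=3 tail=3 count=6
After op 15 (write(1)): arr=[11 18 16 1 19 23] head=4 tail=4 count=6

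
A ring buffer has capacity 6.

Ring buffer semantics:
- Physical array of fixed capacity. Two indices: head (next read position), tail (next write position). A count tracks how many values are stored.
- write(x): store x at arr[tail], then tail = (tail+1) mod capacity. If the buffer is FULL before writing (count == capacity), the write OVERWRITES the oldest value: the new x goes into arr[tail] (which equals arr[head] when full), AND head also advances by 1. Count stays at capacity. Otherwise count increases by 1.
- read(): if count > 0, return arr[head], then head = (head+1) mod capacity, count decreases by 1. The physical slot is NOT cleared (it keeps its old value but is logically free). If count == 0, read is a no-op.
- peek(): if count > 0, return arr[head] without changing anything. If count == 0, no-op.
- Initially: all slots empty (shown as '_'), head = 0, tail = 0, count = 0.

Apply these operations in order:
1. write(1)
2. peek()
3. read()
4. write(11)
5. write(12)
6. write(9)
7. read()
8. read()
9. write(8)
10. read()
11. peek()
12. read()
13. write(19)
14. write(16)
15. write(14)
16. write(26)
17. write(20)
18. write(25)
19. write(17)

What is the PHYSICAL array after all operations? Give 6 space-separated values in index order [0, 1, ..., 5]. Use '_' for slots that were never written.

Answer: 16 14 26 20 25 17

Derivation:
After op 1 (write(1)): arr=[1 _ _ _ _ _] head=0 tail=1 count=1
After op 2 (peek()): arr=[1 _ _ _ _ _] head=0 tail=1 count=1
After op 3 (read()): arr=[1 _ _ _ _ _] head=1 tail=1 count=0
After op 4 (write(11)): arr=[1 11 _ _ _ _] head=1 tail=2 count=1
After op 5 (write(12)): arr=[1 11 12 _ _ _] head=1 tail=3 count=2
After op 6 (write(9)): arr=[1 11 12 9 _ _] head=1 tail=4 count=3
After op 7 (read()): arr=[1 11 12 9 _ _] head=2 tail=4 count=2
After op 8 (read()): arr=[1 11 12 9 _ _] head=3 tail=4 count=1
After op 9 (write(8)): arr=[1 11 12 9 8 _] head=3 tail=5 count=2
After op 10 (read()): arr=[1 11 12 9 8 _] head=4 tail=5 count=1
After op 11 (peek()): arr=[1 11 12 9 8 _] head=4 tail=5 count=1
After op 12 (read()): arr=[1 11 12 9 8 _] head=5 tail=5 count=0
After op 13 (write(19)): arr=[1 11 12 9 8 19] head=5 tail=0 count=1
After op 14 (write(16)): arr=[16 11 12 9 8 19] head=5 tail=1 count=2
After op 15 (write(14)): arr=[16 14 12 9 8 19] head=5 tail=2 count=3
After op 16 (write(26)): arr=[16 14 26 9 8 19] head=5 tail=3 count=4
After op 17 (write(20)): arr=[16 14 26 20 8 19] head=5 tail=4 count=5
After op 18 (write(25)): arr=[16 14 26 20 25 19] head=5 tail=5 count=6
After op 19 (write(17)): arr=[16 14 26 20 25 17] head=0 tail=0 count=6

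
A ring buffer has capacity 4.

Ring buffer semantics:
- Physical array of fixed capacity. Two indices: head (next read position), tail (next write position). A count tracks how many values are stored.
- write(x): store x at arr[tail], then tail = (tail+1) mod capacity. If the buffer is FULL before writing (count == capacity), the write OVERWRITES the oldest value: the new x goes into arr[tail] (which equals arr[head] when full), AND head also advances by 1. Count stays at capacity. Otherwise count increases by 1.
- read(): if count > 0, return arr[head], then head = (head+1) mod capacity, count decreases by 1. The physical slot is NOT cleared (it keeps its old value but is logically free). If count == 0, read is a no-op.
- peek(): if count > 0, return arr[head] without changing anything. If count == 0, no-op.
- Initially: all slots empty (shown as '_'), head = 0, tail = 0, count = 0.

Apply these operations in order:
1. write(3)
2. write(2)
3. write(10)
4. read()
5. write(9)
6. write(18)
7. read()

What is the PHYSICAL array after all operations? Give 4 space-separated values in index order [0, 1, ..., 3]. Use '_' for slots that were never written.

Answer: 18 2 10 9

Derivation:
After op 1 (write(3)): arr=[3 _ _ _] head=0 tail=1 count=1
After op 2 (write(2)): arr=[3 2 _ _] head=0 tail=2 count=2
After op 3 (write(10)): arr=[3 2 10 _] head=0 tail=3 count=3
After op 4 (read()): arr=[3 2 10 _] head=1 tail=3 count=2
After op 5 (write(9)): arr=[3 2 10 9] head=1 tail=0 count=3
After op 6 (write(18)): arr=[18 2 10 9] head=1 tail=1 count=4
After op 7 (read()): arr=[18 2 10 9] head=2 tail=1 count=3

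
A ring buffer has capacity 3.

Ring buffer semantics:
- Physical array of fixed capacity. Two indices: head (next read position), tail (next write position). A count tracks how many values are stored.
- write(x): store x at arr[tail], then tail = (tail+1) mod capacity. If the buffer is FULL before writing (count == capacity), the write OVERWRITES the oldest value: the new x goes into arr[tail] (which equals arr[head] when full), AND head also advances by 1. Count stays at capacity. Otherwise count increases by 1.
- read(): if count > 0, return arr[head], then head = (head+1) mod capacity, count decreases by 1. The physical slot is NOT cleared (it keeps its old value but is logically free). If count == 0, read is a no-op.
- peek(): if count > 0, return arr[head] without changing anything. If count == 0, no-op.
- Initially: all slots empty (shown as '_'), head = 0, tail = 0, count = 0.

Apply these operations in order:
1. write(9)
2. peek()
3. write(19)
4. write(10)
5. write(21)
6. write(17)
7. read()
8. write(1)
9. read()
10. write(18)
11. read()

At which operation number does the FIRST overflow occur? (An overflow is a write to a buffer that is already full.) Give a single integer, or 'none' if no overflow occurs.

Answer: 5

Derivation:
After op 1 (write(9)): arr=[9 _ _] head=0 tail=1 count=1
After op 2 (peek()): arr=[9 _ _] head=0 tail=1 count=1
After op 3 (write(19)): arr=[9 19 _] head=0 tail=2 count=2
After op 4 (write(10)): arr=[9 19 10] head=0 tail=0 count=3
After op 5 (write(21)): arr=[21 19 10] head=1 tail=1 count=3
After op 6 (write(17)): arr=[21 17 10] head=2 tail=2 count=3
After op 7 (read()): arr=[21 17 10] head=0 tail=2 count=2
After op 8 (write(1)): arr=[21 17 1] head=0 tail=0 count=3
After op 9 (read()): arr=[21 17 1] head=1 tail=0 count=2
After op 10 (write(18)): arr=[18 17 1] head=1 tail=1 count=3
After op 11 (read()): arr=[18 17 1] head=2 tail=1 count=2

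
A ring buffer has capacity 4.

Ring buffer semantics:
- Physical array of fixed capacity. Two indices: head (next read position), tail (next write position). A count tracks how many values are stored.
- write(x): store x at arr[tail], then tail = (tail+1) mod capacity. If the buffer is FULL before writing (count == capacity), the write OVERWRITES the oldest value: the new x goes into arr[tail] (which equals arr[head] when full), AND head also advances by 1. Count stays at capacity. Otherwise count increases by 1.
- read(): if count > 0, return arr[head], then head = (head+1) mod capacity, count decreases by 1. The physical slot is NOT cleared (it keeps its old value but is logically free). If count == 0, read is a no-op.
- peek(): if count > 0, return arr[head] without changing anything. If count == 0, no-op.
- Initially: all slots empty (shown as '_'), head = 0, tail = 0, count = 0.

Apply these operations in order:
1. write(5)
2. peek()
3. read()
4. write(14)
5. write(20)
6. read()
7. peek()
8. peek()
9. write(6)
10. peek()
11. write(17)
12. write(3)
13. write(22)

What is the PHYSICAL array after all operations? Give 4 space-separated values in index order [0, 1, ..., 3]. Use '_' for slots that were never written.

After op 1 (write(5)): arr=[5 _ _ _] head=0 tail=1 count=1
After op 2 (peek()): arr=[5 _ _ _] head=0 tail=1 count=1
After op 3 (read()): arr=[5 _ _ _] head=1 tail=1 count=0
After op 4 (write(14)): arr=[5 14 _ _] head=1 tail=2 count=1
After op 5 (write(20)): arr=[5 14 20 _] head=1 tail=3 count=2
After op 6 (read()): arr=[5 14 20 _] head=2 tail=3 count=1
After op 7 (peek()): arr=[5 14 20 _] head=2 tail=3 count=1
After op 8 (peek()): arr=[5 14 20 _] head=2 tail=3 count=1
After op 9 (write(6)): arr=[5 14 20 6] head=2 tail=0 count=2
After op 10 (peek()): arr=[5 14 20 6] head=2 tail=0 count=2
After op 11 (write(17)): arr=[17 14 20 6] head=2 tail=1 count=3
After op 12 (write(3)): arr=[17 3 20 6] head=2 tail=2 count=4
After op 13 (write(22)): arr=[17 3 22 6] head=3 tail=3 count=4

Answer: 17 3 22 6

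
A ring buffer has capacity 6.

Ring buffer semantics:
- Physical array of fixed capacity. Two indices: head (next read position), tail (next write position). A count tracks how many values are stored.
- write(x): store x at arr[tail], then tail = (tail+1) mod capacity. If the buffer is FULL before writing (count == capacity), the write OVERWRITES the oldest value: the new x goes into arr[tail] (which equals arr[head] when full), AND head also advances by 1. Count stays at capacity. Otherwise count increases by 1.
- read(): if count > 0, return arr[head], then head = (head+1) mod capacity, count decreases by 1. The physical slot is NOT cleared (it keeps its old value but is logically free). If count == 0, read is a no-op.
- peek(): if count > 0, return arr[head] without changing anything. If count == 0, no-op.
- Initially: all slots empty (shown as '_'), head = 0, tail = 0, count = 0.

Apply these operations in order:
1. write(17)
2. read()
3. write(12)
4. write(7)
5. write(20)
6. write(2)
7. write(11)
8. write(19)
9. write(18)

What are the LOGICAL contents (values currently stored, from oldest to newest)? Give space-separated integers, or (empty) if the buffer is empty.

Answer: 7 20 2 11 19 18

Derivation:
After op 1 (write(17)): arr=[17 _ _ _ _ _] head=0 tail=1 count=1
After op 2 (read()): arr=[17 _ _ _ _ _] head=1 tail=1 count=0
After op 3 (write(12)): arr=[17 12 _ _ _ _] head=1 tail=2 count=1
After op 4 (write(7)): arr=[17 12 7 _ _ _] head=1 tail=3 count=2
After op 5 (write(20)): arr=[17 12 7 20 _ _] head=1 tail=4 count=3
After op 6 (write(2)): arr=[17 12 7 20 2 _] head=1 tail=5 count=4
After op 7 (write(11)): arr=[17 12 7 20 2 11] head=1 tail=0 count=5
After op 8 (write(19)): arr=[19 12 7 20 2 11] head=1 tail=1 count=6
After op 9 (write(18)): arr=[19 18 7 20 2 11] head=2 tail=2 count=6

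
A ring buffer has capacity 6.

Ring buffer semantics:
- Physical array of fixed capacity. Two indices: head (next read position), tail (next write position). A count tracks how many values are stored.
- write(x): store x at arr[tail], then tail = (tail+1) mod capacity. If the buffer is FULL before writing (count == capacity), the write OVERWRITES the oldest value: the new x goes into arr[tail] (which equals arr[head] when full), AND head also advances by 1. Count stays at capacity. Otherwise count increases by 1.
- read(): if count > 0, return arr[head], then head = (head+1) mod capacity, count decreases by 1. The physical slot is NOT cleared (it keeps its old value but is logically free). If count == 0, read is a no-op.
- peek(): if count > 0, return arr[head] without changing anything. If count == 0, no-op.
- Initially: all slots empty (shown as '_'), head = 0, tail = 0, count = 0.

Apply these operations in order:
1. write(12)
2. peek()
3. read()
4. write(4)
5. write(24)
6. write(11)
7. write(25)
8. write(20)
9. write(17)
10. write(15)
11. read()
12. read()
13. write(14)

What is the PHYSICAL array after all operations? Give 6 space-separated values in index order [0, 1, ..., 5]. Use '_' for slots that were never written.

Answer: 17 15 14 11 25 20

Derivation:
After op 1 (write(12)): arr=[12 _ _ _ _ _] head=0 tail=1 count=1
After op 2 (peek()): arr=[12 _ _ _ _ _] head=0 tail=1 count=1
After op 3 (read()): arr=[12 _ _ _ _ _] head=1 tail=1 count=0
After op 4 (write(4)): arr=[12 4 _ _ _ _] head=1 tail=2 count=1
After op 5 (write(24)): arr=[12 4 24 _ _ _] head=1 tail=3 count=2
After op 6 (write(11)): arr=[12 4 24 11 _ _] head=1 tail=4 count=3
After op 7 (write(25)): arr=[12 4 24 11 25 _] head=1 tail=5 count=4
After op 8 (write(20)): arr=[12 4 24 11 25 20] head=1 tail=0 count=5
After op 9 (write(17)): arr=[17 4 24 11 25 20] head=1 tail=1 count=6
After op 10 (write(15)): arr=[17 15 24 11 25 20] head=2 tail=2 count=6
After op 11 (read()): arr=[17 15 24 11 25 20] head=3 tail=2 count=5
After op 12 (read()): arr=[17 15 24 11 25 20] head=4 tail=2 count=4
After op 13 (write(14)): arr=[17 15 14 11 25 20] head=4 tail=3 count=5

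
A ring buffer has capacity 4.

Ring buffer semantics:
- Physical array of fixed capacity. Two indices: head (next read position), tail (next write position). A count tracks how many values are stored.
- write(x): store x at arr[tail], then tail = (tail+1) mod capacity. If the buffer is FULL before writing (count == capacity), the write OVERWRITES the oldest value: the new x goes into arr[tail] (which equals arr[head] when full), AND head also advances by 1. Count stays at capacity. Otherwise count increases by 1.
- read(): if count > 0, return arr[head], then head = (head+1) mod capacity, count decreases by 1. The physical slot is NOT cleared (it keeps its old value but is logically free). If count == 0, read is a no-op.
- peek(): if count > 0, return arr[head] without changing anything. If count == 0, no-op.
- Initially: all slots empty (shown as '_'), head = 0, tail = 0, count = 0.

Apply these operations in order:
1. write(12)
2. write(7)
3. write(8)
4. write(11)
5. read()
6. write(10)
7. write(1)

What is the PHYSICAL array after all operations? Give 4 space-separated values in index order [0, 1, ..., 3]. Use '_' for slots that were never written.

After op 1 (write(12)): arr=[12 _ _ _] head=0 tail=1 count=1
After op 2 (write(7)): arr=[12 7 _ _] head=0 tail=2 count=2
After op 3 (write(8)): arr=[12 7 8 _] head=0 tail=3 count=3
After op 4 (write(11)): arr=[12 7 8 11] head=0 tail=0 count=4
After op 5 (read()): arr=[12 7 8 11] head=1 tail=0 count=3
After op 6 (write(10)): arr=[10 7 8 11] head=1 tail=1 count=4
After op 7 (write(1)): arr=[10 1 8 11] head=2 tail=2 count=4

Answer: 10 1 8 11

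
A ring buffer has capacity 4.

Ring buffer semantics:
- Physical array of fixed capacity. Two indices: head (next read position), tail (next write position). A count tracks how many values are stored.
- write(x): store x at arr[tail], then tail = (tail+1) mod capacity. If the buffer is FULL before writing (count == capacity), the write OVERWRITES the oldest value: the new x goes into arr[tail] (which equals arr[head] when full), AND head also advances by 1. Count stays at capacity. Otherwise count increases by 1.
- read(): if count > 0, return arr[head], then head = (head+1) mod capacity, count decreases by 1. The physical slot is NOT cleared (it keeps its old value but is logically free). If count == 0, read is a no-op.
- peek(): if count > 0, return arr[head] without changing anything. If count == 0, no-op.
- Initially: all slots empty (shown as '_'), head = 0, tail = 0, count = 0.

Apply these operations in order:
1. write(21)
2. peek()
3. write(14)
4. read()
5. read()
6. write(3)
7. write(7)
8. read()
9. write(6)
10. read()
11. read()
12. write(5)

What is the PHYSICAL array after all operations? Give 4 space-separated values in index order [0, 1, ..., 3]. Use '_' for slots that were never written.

After op 1 (write(21)): arr=[21 _ _ _] head=0 tail=1 count=1
After op 2 (peek()): arr=[21 _ _ _] head=0 tail=1 count=1
After op 3 (write(14)): arr=[21 14 _ _] head=0 tail=2 count=2
After op 4 (read()): arr=[21 14 _ _] head=1 tail=2 count=1
After op 5 (read()): arr=[21 14 _ _] head=2 tail=2 count=0
After op 6 (write(3)): arr=[21 14 3 _] head=2 tail=3 count=1
After op 7 (write(7)): arr=[21 14 3 7] head=2 tail=0 count=2
After op 8 (read()): arr=[21 14 3 7] head=3 tail=0 count=1
After op 9 (write(6)): arr=[6 14 3 7] head=3 tail=1 count=2
After op 10 (read()): arr=[6 14 3 7] head=0 tail=1 count=1
After op 11 (read()): arr=[6 14 3 7] head=1 tail=1 count=0
After op 12 (write(5)): arr=[6 5 3 7] head=1 tail=2 count=1

Answer: 6 5 3 7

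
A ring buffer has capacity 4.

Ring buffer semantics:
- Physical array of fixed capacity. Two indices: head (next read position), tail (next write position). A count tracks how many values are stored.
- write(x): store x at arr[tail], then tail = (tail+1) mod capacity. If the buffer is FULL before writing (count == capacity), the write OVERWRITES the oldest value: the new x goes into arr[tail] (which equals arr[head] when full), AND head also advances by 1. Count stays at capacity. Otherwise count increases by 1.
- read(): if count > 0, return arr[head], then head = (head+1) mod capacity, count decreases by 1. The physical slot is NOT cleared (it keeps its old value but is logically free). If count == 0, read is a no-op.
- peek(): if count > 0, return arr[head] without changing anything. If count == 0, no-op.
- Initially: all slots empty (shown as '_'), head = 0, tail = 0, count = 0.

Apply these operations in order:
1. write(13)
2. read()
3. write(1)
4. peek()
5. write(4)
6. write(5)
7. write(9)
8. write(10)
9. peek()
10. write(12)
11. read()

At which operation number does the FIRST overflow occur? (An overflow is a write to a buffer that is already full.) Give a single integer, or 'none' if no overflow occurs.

Answer: 8

Derivation:
After op 1 (write(13)): arr=[13 _ _ _] head=0 tail=1 count=1
After op 2 (read()): arr=[13 _ _ _] head=1 tail=1 count=0
After op 3 (write(1)): arr=[13 1 _ _] head=1 tail=2 count=1
After op 4 (peek()): arr=[13 1 _ _] head=1 tail=2 count=1
After op 5 (write(4)): arr=[13 1 4 _] head=1 tail=3 count=2
After op 6 (write(5)): arr=[13 1 4 5] head=1 tail=0 count=3
After op 7 (write(9)): arr=[9 1 4 5] head=1 tail=1 count=4
After op 8 (write(10)): arr=[9 10 4 5] head=2 tail=2 count=4
After op 9 (peek()): arr=[9 10 4 5] head=2 tail=2 count=4
After op 10 (write(12)): arr=[9 10 12 5] head=3 tail=3 count=4
After op 11 (read()): arr=[9 10 12 5] head=0 tail=3 count=3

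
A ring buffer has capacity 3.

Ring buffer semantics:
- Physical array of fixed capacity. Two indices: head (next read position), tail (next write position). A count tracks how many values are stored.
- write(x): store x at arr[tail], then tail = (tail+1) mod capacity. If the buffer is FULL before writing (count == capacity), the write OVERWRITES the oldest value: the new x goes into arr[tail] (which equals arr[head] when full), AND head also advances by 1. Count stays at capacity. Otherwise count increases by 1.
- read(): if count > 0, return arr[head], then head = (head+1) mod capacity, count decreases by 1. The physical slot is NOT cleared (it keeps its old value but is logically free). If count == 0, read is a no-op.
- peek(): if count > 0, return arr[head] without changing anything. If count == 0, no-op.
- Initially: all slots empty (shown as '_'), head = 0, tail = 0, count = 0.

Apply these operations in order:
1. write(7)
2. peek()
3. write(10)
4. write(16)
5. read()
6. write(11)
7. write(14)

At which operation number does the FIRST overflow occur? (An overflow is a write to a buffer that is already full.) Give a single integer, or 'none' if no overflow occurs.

After op 1 (write(7)): arr=[7 _ _] head=0 tail=1 count=1
After op 2 (peek()): arr=[7 _ _] head=0 tail=1 count=1
After op 3 (write(10)): arr=[7 10 _] head=0 tail=2 count=2
After op 4 (write(16)): arr=[7 10 16] head=0 tail=0 count=3
After op 5 (read()): arr=[7 10 16] head=1 tail=0 count=2
After op 6 (write(11)): arr=[11 10 16] head=1 tail=1 count=3
After op 7 (write(14)): arr=[11 14 16] head=2 tail=2 count=3

Answer: 7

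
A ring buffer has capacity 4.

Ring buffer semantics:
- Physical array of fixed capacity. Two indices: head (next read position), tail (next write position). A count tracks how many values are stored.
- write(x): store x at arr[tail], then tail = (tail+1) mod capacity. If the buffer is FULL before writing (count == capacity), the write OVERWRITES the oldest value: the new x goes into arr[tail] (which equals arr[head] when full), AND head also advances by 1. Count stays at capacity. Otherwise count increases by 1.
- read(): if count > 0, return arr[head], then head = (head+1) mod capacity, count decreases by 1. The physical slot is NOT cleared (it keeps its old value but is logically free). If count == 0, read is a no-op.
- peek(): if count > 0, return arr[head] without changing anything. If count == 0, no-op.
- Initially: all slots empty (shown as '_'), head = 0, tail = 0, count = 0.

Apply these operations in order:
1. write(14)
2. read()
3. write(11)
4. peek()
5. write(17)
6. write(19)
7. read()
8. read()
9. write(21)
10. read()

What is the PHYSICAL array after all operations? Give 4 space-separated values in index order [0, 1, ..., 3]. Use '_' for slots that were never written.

Answer: 21 11 17 19

Derivation:
After op 1 (write(14)): arr=[14 _ _ _] head=0 tail=1 count=1
After op 2 (read()): arr=[14 _ _ _] head=1 tail=1 count=0
After op 3 (write(11)): arr=[14 11 _ _] head=1 tail=2 count=1
After op 4 (peek()): arr=[14 11 _ _] head=1 tail=2 count=1
After op 5 (write(17)): arr=[14 11 17 _] head=1 tail=3 count=2
After op 6 (write(19)): arr=[14 11 17 19] head=1 tail=0 count=3
After op 7 (read()): arr=[14 11 17 19] head=2 tail=0 count=2
After op 8 (read()): arr=[14 11 17 19] head=3 tail=0 count=1
After op 9 (write(21)): arr=[21 11 17 19] head=3 tail=1 count=2
After op 10 (read()): arr=[21 11 17 19] head=0 tail=1 count=1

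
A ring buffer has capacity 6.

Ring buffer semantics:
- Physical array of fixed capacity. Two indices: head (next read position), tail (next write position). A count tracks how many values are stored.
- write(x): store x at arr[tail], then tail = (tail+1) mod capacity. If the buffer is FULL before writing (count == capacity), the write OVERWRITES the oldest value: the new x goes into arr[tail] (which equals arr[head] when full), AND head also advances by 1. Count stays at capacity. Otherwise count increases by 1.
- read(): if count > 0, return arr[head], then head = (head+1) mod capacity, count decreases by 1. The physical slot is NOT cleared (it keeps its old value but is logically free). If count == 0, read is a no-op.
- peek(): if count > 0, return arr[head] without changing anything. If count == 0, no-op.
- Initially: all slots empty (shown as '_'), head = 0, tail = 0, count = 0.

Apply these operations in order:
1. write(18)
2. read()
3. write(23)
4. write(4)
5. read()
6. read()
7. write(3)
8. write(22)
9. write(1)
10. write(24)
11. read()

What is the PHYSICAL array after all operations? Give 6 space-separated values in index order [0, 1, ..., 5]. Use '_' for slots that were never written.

Answer: 24 23 4 3 22 1

Derivation:
After op 1 (write(18)): arr=[18 _ _ _ _ _] head=0 tail=1 count=1
After op 2 (read()): arr=[18 _ _ _ _ _] head=1 tail=1 count=0
After op 3 (write(23)): arr=[18 23 _ _ _ _] head=1 tail=2 count=1
After op 4 (write(4)): arr=[18 23 4 _ _ _] head=1 tail=3 count=2
After op 5 (read()): arr=[18 23 4 _ _ _] head=2 tail=3 count=1
After op 6 (read()): arr=[18 23 4 _ _ _] head=3 tail=3 count=0
After op 7 (write(3)): arr=[18 23 4 3 _ _] head=3 tail=4 count=1
After op 8 (write(22)): arr=[18 23 4 3 22 _] head=3 tail=5 count=2
After op 9 (write(1)): arr=[18 23 4 3 22 1] head=3 tail=0 count=3
After op 10 (write(24)): arr=[24 23 4 3 22 1] head=3 tail=1 count=4
After op 11 (read()): arr=[24 23 4 3 22 1] head=4 tail=1 count=3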